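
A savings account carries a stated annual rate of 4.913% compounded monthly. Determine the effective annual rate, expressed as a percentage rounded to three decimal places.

EAR = (1 + 0.04913/12)^12 − 1.
= 1.050252 − 1 = 5.025%.

5.025%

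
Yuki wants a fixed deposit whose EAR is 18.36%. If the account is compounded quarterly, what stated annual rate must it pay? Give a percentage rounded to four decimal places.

(1 + r/4)^4 − 1 = 0.1836, so 1 + r/4 = 1.1836^(1/4).
r/4 = 0.043041, so r = 0.172163 = 17.2163%.

17.2163%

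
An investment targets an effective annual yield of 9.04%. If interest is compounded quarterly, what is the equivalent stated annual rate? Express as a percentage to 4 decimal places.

(1 + r/4)^4 − 1 = 0.0904, so 1 + r/4 = 1.0904^(1/4).
r/4 = 0.021872, so r = 0.087488 = 8.7488%.

8.7488%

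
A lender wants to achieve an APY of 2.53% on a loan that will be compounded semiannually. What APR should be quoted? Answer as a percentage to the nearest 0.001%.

2.514%

(1 + r/2)^2 − 1 = 0.0253, so 1 + r/2 = 1.0253^(1/2).
r/2 = 0.012571, so r = 0.025142 = 2.514%.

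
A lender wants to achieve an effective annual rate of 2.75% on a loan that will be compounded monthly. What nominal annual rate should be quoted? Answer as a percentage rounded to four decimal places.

(1 + r/12)^12 − 1 = 0.0275, so 1 + r/12 = 1.0275^(1/12).
r/12 = 0.002263, so r = 0.027159 = 2.7159%.

2.7159%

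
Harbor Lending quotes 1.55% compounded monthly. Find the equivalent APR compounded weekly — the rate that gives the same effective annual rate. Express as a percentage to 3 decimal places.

1.549%

EAR = (1 + 0.0155/12)^12 − 1 = 0.015611.
Solve (1 + r/52)^52 = 1.015611: r/52 = 1.015611^(1/52) − 1 = 0.000298, so r = 0.015492 = 1.549%.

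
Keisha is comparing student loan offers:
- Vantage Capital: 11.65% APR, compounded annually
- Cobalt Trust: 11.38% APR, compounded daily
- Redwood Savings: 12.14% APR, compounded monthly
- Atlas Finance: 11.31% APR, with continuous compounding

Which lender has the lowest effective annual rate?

Vantage Capital

Vantage Capital: compounded annually, EAR = 11.650%
Cobalt Trust: (1 + 0.1138/365)^365 − 1 = 12.051%
Redwood Savings: (1 + 0.1214/12)^12 − 1 = 12.839%
Atlas Finance: e^0.1131 − 1 = 11.974%
The lowest effective annual rate is Vantage Capital at 11.650%.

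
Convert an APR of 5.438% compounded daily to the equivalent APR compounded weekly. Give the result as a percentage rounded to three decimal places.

EAR = (1 + 0.05438/365)^365 − 1 = 0.055881.
Solve (1 + r/52)^52 = 1.055881: r/52 = 1.055881^(1/52) − 1 = 0.001046, so r = 0.054404 = 5.440%.

5.440%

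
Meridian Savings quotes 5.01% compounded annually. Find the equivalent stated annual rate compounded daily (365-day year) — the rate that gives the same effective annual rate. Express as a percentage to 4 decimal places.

4.8889%

Compounded annually, EAR = nominal = 0.050100.
Solve (1 + r/365)^365 = 1.050100: r/365 = 1.050100^(1/365) − 1 = 0.000134, so r = 0.048889 = 4.8889%.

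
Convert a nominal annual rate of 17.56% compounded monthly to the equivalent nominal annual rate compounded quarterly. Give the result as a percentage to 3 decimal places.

17.818%

EAR = (1 + 0.1756/12)^12 − 1 = 0.190445.
Solve (1 + r/4)^4 = 1.190445: r/4 = 1.190445^(1/4) − 1 = 0.044546, so r = 0.178182 = 17.818%.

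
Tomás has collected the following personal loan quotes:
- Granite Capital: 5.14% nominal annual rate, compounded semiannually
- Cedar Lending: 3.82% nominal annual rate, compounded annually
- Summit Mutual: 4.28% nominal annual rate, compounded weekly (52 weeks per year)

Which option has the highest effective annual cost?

Granite Capital

Granite Capital: (1 + 0.0514/2)^2 − 1 = 5.206%
Cedar Lending: compounded annually, EAR = 3.820%
Summit Mutual: (1 + 0.0428/52)^52 − 1 = 4.371%
The highest effective annual rate is Granite Capital at 5.206%.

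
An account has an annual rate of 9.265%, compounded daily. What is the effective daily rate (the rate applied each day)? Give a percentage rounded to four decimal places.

0.0254%

With a nominal annual rate compounded daily, the periodic rate is the nominal rate divided by 365.
i = 0.09265 / 365 = 0.0002538 = 0.0254%.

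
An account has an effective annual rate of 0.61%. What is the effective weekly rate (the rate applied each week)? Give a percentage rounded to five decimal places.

The per-week rate i satisfies (1 + i)^52 = 1 + 0.0061.
i = 1.0061^(1/52) − 1 = 0.0001170 = 0.01170%.

0.01170%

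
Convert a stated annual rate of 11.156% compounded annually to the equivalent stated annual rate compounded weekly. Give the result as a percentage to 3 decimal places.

10.587%

Compounded annually, EAR = nominal = 0.111560.
Solve (1 + r/52)^52 = 1.111560: r/52 = 1.111560^(1/52) − 1 = 0.002036, so r = 0.105872 = 10.587%.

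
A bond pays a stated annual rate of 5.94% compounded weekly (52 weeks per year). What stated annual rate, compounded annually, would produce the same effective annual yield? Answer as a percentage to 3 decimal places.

EAR = (1 + 0.0594/52)^52 − 1 = 0.061164.
Compounded annually, the equivalent nominal rate is the EAR itself: 6.116%.

6.116%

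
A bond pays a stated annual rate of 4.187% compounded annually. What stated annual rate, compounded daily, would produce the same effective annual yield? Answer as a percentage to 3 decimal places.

4.102%

Compounded annually, EAR = nominal = 0.041870.
Solve (1 + r/365)^365 = 1.041870: r/365 = 1.041870^(1/365) − 1 = 0.000112, so r = 0.041019 = 4.102%.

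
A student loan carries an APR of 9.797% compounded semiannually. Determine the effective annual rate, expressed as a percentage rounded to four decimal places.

10.0370%

EAR = (1 + 0.09797/2)^2 − 1.
= (1 + 0.048985)^2 − 1 = 1.100370 − 1 = 10.0370%.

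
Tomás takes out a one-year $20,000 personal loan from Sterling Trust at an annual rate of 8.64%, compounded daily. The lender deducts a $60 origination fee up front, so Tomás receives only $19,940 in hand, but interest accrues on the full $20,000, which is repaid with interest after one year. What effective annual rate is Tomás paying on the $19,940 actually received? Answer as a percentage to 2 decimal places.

9.35%

Amount owed after one year: 20,000 × (1 + 0.0864/365)^365 = 20,000 × 1.090231 = $21,804.62.
Effective rate on net proceeds: 21,804.62 / 19,940 − 1 = 0.093512 = 9.35%.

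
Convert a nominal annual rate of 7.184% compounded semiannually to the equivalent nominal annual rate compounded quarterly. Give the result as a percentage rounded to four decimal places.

7.1206%

EAR = (1 + 0.07184/2)^2 − 1 = 0.073130.
Solve (1 + r/4)^4 = 1.073130: r/4 = 1.073130^(1/4) − 1 = 0.017802, so r = 0.071206 = 7.1206%.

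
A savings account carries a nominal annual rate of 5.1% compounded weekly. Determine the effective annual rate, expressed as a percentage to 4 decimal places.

EAR = (1 + 0.051/52)^52 − 1.
= (1 + 0.000981)^52 − 1 = 1.052297 − 1 = 5.2297%.

5.2297%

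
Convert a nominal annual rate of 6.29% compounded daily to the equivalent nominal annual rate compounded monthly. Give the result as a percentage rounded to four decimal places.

EAR = (1 + 0.0629/365)^365 − 1 = 0.064915.
Solve (1 + r/12)^12 = 1.064915: r/12 = 1.064915^(1/12) − 1 = 0.005255, so r = 0.063060 = 6.3060%.

6.3060%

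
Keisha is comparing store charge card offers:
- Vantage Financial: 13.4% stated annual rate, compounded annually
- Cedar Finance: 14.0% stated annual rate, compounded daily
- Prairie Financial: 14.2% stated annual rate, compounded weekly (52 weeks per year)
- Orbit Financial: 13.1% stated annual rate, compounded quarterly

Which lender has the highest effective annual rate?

Prairie Financial

Vantage Financial: compounded annually, EAR = 13.400%
Cedar Finance: (1 + 0.140/365)^365 − 1 = 15.024%
Prairie Financial: (1 + 0.142/52)^52 − 1 = 15.235%
Orbit Financial: (1 + 0.131/4)^4 − 1 = 13.758%
The highest effective annual rate is Prairie Financial at 15.235%.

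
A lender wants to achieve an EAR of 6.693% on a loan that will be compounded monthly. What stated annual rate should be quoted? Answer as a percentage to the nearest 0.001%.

6.496%

(1 + r/12)^12 − 1 = 0.06693, so 1 + r/12 = 1.06693^(1/12).
r/12 = 0.005413, so r = 0.064961 = 6.496%.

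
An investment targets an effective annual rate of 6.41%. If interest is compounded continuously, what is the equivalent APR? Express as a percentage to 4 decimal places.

Continuous: nominal r satisfies e^r − 1 = 0.0641.
r = ln(1 + 0.0641) = ln(1.0641) = 0.062129 = 6.2129%.

6.2129%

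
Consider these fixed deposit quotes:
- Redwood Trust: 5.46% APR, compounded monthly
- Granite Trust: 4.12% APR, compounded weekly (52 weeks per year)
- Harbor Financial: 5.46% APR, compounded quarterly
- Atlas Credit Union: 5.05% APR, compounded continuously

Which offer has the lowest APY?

Granite Trust

Redwood Trust: (1 + 0.0546/12)^12 − 1 = 5.599%
Granite Trust: (1 + 0.0412/52)^52 − 1 = 4.204%
Harbor Financial: (1 + 0.0546/4)^4 − 1 = 5.573%
Atlas Credit Union: e^0.0505 − 1 = 5.180%
The lowest effective annual rate is Granite Trust at 4.204%.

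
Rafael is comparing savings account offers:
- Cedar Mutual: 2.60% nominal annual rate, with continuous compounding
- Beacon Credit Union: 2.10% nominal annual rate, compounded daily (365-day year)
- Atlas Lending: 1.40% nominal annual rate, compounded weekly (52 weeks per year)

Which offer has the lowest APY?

Atlas Lending

Cedar Mutual: e^0.0260 − 1 = 2.634%
Beacon Credit Union: (1 + 0.0210/365)^365 − 1 = 2.122%
Atlas Lending: (1 + 0.0140/52)^52 − 1 = 1.410%
The lowest effective annual rate is Atlas Lending at 1.410%.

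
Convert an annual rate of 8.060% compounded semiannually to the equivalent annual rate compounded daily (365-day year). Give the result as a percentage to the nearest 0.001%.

7.903%

EAR = (1 + 0.08060/2)^2 − 1 = 0.082224.
Solve (1 + r/365)^365 = 1.082224: r/365 = 1.082224^(1/365) − 1 = 0.000217, so r = 0.079027 = 7.903%.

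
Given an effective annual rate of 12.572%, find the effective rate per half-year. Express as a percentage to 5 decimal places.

The per-half-year rate i satisfies (1 + i)^2 = 1 + 0.12572.
i = 1.12572^(1/2) − 1 = 0.0609995 = 6.09995%.

6.09995%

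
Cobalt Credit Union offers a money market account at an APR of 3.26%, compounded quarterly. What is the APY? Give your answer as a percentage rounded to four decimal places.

EAR = (1 + 0.0326/4)^4 − 1.
= (1 + 0.008150)^4 − 1 = 1.033001 − 1 = 3.3001%.

3.3001%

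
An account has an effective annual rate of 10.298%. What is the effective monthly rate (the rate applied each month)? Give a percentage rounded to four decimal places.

The per-month rate i satisfies (1 + i)^12 = 1 + 0.10298.
i = 1.10298^(1/12) − 1 = 0.0082014 = 0.8201%.

0.8201%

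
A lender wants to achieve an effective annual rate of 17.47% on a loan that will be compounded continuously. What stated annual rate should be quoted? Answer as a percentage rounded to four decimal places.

Continuous: nominal r satisfies e^r − 1 = 0.1747.
r = ln(1 + 0.1747) = ln(1.1747) = 0.161013 = 16.1013%.

16.1013%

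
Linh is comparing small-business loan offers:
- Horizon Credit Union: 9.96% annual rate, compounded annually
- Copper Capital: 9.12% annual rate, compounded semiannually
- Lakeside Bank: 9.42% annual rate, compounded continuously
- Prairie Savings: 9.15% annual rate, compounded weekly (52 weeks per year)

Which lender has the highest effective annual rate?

Horizon Credit Union

Horizon Credit Union: compounded annually, EAR = 9.960%
Copper Capital: (1 + 0.0912/2)^2 − 1 = 9.328%
Lakeside Bank: e^0.0942 − 1 = 9.878%
Prairie Savings: (1 + 0.0915/52)^52 − 1 = 9.573%
The highest effective annual rate is Horizon Credit Union at 9.960%.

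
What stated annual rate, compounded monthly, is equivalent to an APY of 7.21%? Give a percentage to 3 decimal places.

6.982%

(1 + r/12)^12 − 1 = 0.0721, so 1 + r/12 = 1.0721^(1/12).
r/12 = 0.005818, so r = 0.069822 = 6.982%.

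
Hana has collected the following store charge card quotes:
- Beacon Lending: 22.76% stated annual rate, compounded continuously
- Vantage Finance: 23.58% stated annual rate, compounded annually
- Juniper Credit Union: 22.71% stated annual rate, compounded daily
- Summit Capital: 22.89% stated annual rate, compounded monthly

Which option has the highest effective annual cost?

Beacon Lending

Beacon Lending: e^0.2276 − 1 = 25.558%
Vantage Finance: compounded annually, EAR = 23.580%
Juniper Credit Union: (1 + 0.2271/365)^365 − 1 = 25.487%
Summit Capital: (1 + 0.2289/12)^12 − 1 = 25.451%
The highest effective annual rate is Beacon Lending at 25.558%.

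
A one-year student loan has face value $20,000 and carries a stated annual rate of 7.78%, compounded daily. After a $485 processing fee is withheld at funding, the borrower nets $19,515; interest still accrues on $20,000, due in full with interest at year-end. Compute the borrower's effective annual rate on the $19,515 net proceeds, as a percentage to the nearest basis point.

10.78%

Amount owed after one year: 20,000 × (1 + 0.0778/365)^365 = 20,000 × 1.080897 = $21,617.95.
Effective rate on net proceeds: 21,617.95 / 19,515 − 1 = 0.107761 = 10.78%.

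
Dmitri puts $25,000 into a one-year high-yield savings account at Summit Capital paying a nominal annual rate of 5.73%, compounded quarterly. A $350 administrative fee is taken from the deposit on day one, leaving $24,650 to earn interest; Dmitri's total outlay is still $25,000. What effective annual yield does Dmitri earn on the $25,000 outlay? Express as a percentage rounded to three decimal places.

4.372%

Value after one year: 24,650 × (1 + 0.0573/4)^4 = 24,650 × 1.058543 = $26,093.09.
Effective yield on the $25,000 outlay: 26,093.09 / 25,000 − 1 = 0.043723 = 4.372%.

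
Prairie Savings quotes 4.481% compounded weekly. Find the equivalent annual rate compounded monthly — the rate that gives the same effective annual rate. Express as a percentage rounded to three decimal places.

EAR = (1 + 0.04481/52)^52 − 1 = 0.045809.
Solve (1 + r/12)^12 = 1.045809: r/12 = 1.045809^(1/12) − 1 = 0.003740, so r = 0.044874 = 4.487%.

4.487%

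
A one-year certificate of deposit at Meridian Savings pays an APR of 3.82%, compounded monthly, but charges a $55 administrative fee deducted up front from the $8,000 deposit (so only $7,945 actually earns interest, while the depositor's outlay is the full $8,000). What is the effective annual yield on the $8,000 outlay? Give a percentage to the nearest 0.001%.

3.173%

Value after one year: 7,945 × (1 + 0.0382/12)^12 = 7,945 × 1.038876 = $8,253.87.
Effective yield on the $8,000 outlay: 8,253.87 / 8,000 − 1 = 0.031734 = 3.173%.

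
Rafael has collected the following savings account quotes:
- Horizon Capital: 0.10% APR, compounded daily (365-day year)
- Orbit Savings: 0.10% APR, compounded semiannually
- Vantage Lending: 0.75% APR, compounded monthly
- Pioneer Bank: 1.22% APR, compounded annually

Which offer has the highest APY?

Horizon Capital: (1 + 0.0010/365)^365 − 1 = 0.100%
Orbit Savings: (1 + 0.0010/2)^2 − 1 = 0.100%
Vantage Lending: (1 + 0.0075/12)^12 − 1 = 0.753%
Pioneer Bank: compounded annually, EAR = 1.220%
The highest effective annual rate is Pioneer Bank at 1.220%.

Pioneer Bank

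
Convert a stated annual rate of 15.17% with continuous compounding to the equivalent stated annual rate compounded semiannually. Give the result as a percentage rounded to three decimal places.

EAR under continuous compounding: e^0.1517 − 1 = 0.163811.
Solve (1 + r/2)^2 = 1.163811: r/2 = 1.163811^(1/2) − 1 = 0.078801, so r = 0.157601 = 15.760%.

15.760%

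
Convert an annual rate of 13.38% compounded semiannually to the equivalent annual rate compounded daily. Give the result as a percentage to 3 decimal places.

12.954%

EAR = (1 + 0.1338/2)^2 − 1 = 0.138276.
Solve (1 + r/365)^365 = 1.138276: r/365 = 1.138276^(1/365) − 1 = 0.000355, so r = 0.129537 = 12.954%.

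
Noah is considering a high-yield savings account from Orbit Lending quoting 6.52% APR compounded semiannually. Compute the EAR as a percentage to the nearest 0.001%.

6.626%

EAR = (1 + 0.0652/2)^2 − 1.
= (1 + 0.032600)^2 − 1 = 1.066263 − 1 = 6.626%.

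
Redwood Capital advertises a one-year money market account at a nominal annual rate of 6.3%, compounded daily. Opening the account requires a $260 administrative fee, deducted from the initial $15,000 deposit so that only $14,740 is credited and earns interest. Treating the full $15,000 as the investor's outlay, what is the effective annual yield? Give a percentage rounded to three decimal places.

4.656%

Value after one year: 14,740 × (1 + 0.063/365)^365 = 14,740 × 1.065021 = $15,698.41.
Effective yield on the $15,000 outlay: 15,698.41 / 15,000 − 1 = 0.046561 = 4.656%.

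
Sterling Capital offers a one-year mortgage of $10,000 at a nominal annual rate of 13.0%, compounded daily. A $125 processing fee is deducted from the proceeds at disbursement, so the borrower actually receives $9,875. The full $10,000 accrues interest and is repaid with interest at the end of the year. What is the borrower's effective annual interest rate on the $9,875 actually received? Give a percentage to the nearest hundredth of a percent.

15.32%

Amount owed after one year: 10,000 × (1 + 0.130/365)^365 = 10,000 × 1.138802 = $11,388.02.
Effective rate on net proceeds: 11,388.02 / 9,875 − 1 = 0.153217 = 15.32%.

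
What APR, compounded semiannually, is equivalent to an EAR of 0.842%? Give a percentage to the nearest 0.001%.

0.840%

(1 + r/2)^2 − 1 = 0.00842, so 1 + r/2 = 1.00842^(1/2).
r/2 = 0.004201, so r = 0.008402 = 0.840%.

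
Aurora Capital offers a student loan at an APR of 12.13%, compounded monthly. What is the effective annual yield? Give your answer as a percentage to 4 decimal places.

EAR = (1 + 0.1213/12)^12 − 1.
= 1.128276 − 1 = 12.8276%.

12.8276%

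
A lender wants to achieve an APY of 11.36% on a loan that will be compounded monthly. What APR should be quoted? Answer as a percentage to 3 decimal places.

(1 + r/12)^12 − 1 = 0.1136, so 1 + r/12 = 1.1136^(1/12).
r/12 = 0.009007, so r = 0.108082 = 10.808%.

10.808%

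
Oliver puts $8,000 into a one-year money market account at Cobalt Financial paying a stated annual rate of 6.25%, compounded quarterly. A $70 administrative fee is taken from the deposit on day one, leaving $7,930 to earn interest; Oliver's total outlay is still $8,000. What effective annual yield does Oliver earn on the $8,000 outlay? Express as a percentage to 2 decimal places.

5.47%

Value after one year: 7,930 × (1 + 0.0625/4)^4 = 7,930 × 1.063980 = $8,437.36.
Effective yield on the $8,000 outlay: 8,437.36 / 8,000 − 1 = 0.054670 = 5.47%.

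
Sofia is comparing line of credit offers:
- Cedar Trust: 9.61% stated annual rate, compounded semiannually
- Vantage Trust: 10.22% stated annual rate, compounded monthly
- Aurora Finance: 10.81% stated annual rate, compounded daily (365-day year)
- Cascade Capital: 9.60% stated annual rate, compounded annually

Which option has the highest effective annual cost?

Aurora Finance

Cedar Trust: (1 + 0.0961/2)^2 − 1 = 9.841%
Vantage Trust: (1 + 0.1022/12)^12 − 1 = 10.713%
Aurora Finance: (1 + 0.1081/365)^365 − 1 = 11.414%
Cascade Capital: compounded annually, EAR = 9.600%
The highest effective annual rate is Aurora Finance at 11.414%.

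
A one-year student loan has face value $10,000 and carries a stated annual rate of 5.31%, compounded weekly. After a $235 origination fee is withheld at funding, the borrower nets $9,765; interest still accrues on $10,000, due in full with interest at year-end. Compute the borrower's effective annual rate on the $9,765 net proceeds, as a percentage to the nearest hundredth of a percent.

Amount owed after one year: 10,000 × (1 + 0.0531/52)^52 = 10,000 × 1.054507 = $10,545.07.
Effective rate on net proceeds: 10,545.07 / 9,765 − 1 = 0.079884 = 7.99%.

7.99%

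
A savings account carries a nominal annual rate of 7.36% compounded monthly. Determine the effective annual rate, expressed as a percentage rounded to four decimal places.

7.6134%

EAR = (1 + 0.0736/12)^12 − 1.
= (1 + 0.006133)^12 − 1 = 1.076134 − 1 = 7.6134%.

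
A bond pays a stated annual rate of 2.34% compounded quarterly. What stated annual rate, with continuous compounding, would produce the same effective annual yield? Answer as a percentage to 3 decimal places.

EAR = (1 + 0.0234/4)^4 − 1 = 0.023606.
Equivalent continuous rate: r = ln(1 + 0.023606) = 0.023332 = 2.333%.

2.333%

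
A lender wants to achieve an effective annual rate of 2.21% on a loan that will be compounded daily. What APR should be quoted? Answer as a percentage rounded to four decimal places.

(1 + r/365)^365 − 1 = 0.0221, so 1 + r/365 = 1.0221^(1/365).
r/365 = 0.000060, so r = 0.021860 = 2.1860%.

2.1860%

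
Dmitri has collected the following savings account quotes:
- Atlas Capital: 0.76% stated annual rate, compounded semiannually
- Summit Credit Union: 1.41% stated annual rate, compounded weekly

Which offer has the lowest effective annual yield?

Atlas Capital: (1 + 0.0076/2)^2 − 1 = 0.761%
Summit Credit Union: (1 + 0.0141/52)^52 − 1 = 1.420%
The lowest effective annual rate is Atlas Capital at 0.761%.

Atlas Capital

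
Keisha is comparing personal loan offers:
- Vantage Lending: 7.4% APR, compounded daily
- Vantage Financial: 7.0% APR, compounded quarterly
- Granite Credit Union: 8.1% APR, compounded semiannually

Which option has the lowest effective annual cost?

Vantage Financial

Vantage Lending: (1 + 0.074/365)^365 − 1 = 7.680%
Vantage Financial: (1 + 0.070/4)^4 − 1 = 7.186%
Granite Credit Union: (1 + 0.081/2)^2 − 1 = 8.264%
The lowest effective annual rate is Vantage Financial at 7.186%.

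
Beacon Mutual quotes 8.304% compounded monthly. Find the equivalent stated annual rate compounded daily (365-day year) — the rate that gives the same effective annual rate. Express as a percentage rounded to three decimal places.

EAR = (1 + 0.08304/12)^12 − 1 = 0.086275.
Solve (1 + r/365)^365 = 1.086275: r/365 = 1.086275^(1/365) − 1 = 0.000227, so r = 0.082763 = 8.276%.

8.276%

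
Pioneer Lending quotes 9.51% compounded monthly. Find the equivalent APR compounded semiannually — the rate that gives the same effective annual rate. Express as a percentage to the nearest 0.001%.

9.700%

EAR = (1 + 0.0951/12)^12 − 1 = 0.099357.
Solve (1 + r/2)^2 = 1.099357: r/2 = 1.099357^(1/2) − 1 = 0.048502, so r = 0.097004 = 9.700%.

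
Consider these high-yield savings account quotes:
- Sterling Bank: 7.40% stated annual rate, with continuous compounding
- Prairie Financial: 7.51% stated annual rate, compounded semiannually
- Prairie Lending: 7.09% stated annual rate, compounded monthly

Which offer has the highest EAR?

Sterling Bank: e^0.0740 − 1 = 7.681%
Prairie Financial: (1 + 0.0751/2)^2 − 1 = 7.651%
Prairie Lending: (1 + 0.0709/12)^12 − 1 = 7.325%
The highest effective annual rate is Sterling Bank at 7.681%.

Sterling Bank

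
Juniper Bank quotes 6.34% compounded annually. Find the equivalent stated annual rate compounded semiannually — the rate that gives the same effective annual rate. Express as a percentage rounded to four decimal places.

Compounded annually, EAR = nominal = 0.063400.
Solve (1 + r/2)^2 = 1.063400: r/2 = 1.063400^(1/2) − 1 = 0.031213, so r = 0.062426 = 6.2426%.

6.2426%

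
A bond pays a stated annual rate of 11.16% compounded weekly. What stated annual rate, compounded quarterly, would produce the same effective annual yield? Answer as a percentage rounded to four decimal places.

11.3048%

EAR = (1 + 0.1116/52)^52 − 1 = 0.117932.
Solve (1 + r/4)^4 = 1.117932: r/4 = 1.117932^(1/4) − 1 = 0.028262, so r = 0.113048 = 11.3048%.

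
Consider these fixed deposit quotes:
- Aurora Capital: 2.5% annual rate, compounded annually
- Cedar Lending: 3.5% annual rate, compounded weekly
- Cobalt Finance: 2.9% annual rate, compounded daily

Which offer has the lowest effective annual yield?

Aurora Capital: compounded annually, EAR = 2.500%
Cedar Lending: (1 + 0.035/52)^52 − 1 = 3.561%
Cobalt Finance: (1 + 0.029/365)^365 − 1 = 2.942%
The lowest effective annual rate is Aurora Capital at 2.500%.

Aurora Capital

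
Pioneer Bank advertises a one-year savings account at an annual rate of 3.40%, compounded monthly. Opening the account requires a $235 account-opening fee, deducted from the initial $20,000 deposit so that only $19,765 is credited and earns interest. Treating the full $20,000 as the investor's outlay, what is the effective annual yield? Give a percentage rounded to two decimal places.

2.24%

Value after one year: 19,765 × (1 + 0.0340/12)^12 = 19,765 × 1.034535 = $20,447.58.
Effective yield on the $20,000 outlay: 20,447.58 / 20,000 − 1 = 0.022379 = 2.24%.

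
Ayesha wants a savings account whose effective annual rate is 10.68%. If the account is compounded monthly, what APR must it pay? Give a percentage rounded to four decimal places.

10.1903%

(1 + r/12)^12 − 1 = 0.1068, so 1 + r/12 = 1.1068^(1/12).
r/12 = 0.008492, so r = 0.101903 = 10.1903%.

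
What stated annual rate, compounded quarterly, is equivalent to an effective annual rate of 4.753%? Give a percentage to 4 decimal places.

(1 + r/4)^4 − 1 = 0.04753, so 1 + r/4 = 1.04753^(1/4).
r/4 = 0.011676, so r = 0.046706 = 4.6706%.

4.6706%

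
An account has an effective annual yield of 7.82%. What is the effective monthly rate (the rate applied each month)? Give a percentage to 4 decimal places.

The per-month rate i satisfies (1 + i)^12 = 1 + 0.0782.
i = 1.0782^(1/12) − 1 = 0.0062941 = 0.6294%.

0.6294%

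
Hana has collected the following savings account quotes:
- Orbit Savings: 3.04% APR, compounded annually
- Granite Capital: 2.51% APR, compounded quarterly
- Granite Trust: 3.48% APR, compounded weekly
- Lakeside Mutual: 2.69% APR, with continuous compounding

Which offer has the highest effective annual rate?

Granite Trust

Orbit Savings: compounded annually, EAR = 3.040%
Granite Capital: (1 + 0.0251/4)^4 − 1 = 2.534%
Granite Trust: (1 + 0.0348/52)^52 − 1 = 3.540%
Lakeside Mutual: e^0.0269 − 1 = 2.727%
The highest effective annual rate is Granite Trust at 3.540%.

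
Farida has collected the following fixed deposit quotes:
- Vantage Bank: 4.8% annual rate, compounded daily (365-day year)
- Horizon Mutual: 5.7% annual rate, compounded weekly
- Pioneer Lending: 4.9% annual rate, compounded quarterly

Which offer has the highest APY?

Horizon Mutual

Vantage Bank: (1 + 0.048/365)^365 − 1 = 4.917%
Horizon Mutual: (1 + 0.057/52)^52 − 1 = 5.862%
Pioneer Lending: (1 + 0.049/4)^4 − 1 = 4.991%
The highest effective annual rate is Horizon Mutual at 5.862%.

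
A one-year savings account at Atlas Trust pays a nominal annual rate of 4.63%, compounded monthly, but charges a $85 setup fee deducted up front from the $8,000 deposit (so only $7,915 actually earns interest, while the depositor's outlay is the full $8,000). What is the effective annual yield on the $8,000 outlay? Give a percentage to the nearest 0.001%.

Value after one year: 7,915 × (1 + 0.0463/12)^12 = 7,915 × 1.047295 = $8,289.34.
Effective yield on the $8,000 outlay: 8,289.34 / 8,000 − 1 = 0.036168 = 3.617%.

3.617%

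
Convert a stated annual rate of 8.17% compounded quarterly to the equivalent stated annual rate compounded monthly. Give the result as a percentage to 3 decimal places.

8.115%

EAR = (1 + 0.0817/4)^4 − 1 = 0.084237.
Solve (1 + r/12)^12 = 1.084237: r/12 = 1.084237^(1/12) − 1 = 0.006762, so r = 0.081150 = 8.115%.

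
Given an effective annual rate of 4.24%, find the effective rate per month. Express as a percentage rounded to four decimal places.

The per-month rate i satisfies (1 + i)^12 = 1 + 0.0424.
i = 1.0424^(1/12) − 1 = 0.0034665 = 0.3466%.

0.3466%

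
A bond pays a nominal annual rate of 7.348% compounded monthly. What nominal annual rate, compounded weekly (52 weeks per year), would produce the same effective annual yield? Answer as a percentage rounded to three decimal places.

7.331%

EAR = (1 + 0.07348/12)^12 − 1 = 0.076006.
Solve (1 + r/52)^52 = 1.076006: r/52 = 1.076006^(1/52) − 1 = 0.001410, so r = 0.073308 = 7.331%.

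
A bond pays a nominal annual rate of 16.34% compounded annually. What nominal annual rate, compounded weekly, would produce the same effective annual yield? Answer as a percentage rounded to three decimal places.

Compounded annually, EAR = nominal = 0.163400.
Solve (1 + r/52)^52 = 1.163400: r/52 = 1.163400^(1/52) − 1 = 0.002915, so r = 0.151567 = 15.157%.

15.157%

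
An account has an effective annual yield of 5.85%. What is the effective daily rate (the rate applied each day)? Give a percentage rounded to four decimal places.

0.0156%

The per-day rate i satisfies (1 + i)^365 = 1 + 0.0585.
i = 1.0585^(1/365) − 1 = 0.0001558 = 0.0156%.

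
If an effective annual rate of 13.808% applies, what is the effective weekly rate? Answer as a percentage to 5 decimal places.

The per-week rate i satisfies (1 + i)^52 = 1 + 0.13808.
i = 1.13808^(1/52) − 1 = 0.0024905 = 0.24905%.

0.24905%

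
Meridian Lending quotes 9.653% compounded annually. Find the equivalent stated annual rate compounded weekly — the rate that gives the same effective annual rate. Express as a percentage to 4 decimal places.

Compounded annually, EAR = nominal = 0.096530.
Solve (1 + r/52)^52 = 1.096530: r/52 = 1.096530^(1/52) − 1 = 0.001774, so r = 0.092232 = 9.2232%.

9.2232%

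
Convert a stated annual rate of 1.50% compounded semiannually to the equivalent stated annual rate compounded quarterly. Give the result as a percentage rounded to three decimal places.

1.497%

EAR = (1 + 0.0150/2)^2 − 1 = 0.015056.
Solve (1 + r/4)^4 = 1.015056: r/4 = 1.015056^(1/4) − 1 = 0.003743, so r = 0.014972 = 1.497%.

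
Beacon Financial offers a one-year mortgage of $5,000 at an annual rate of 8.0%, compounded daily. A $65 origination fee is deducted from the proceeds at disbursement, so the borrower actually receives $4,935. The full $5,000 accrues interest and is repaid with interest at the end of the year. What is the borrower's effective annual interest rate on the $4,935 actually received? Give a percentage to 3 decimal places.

Amount owed after one year: 5,000 × (1 + 0.080/365)^365 = 5,000 × 1.083278 = $5,416.39.
Effective rate on net proceeds: 5,416.39 / 4,935 − 1 = 0.097546 = 9.755%.

9.755%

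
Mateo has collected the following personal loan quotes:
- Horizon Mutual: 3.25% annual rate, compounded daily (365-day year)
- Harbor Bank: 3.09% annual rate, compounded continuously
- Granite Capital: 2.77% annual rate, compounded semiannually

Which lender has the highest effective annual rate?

Horizon Mutual: (1 + 0.0325/365)^365 − 1 = 3.303%
Harbor Bank: e^0.0309 − 1 = 3.138%
Granite Capital: (1 + 0.0277/2)^2 − 1 = 2.789%
The highest effective annual rate is Horizon Mutual at 3.303%.

Horizon Mutual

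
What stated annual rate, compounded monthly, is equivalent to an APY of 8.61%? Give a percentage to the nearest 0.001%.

(1 + r/12)^12 − 1 = 0.0861, so 1 + r/12 = 1.0861^(1/12).
r/12 = 0.006907, so r = 0.082878 = 8.288%.

8.288%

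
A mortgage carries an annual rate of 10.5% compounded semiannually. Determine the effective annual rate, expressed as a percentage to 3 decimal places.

EAR = (1 + 0.105/2)^2 − 1.
= (1 + 0.052500)^2 − 1 = 1.107756 − 1 = 10.776%.

10.776%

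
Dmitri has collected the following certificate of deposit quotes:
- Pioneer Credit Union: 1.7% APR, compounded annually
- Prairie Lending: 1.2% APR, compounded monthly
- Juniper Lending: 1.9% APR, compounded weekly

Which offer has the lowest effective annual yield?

Prairie Lending

Pioneer Credit Union: compounded annually, EAR = 1.700%
Prairie Lending: (1 + 0.012/12)^12 − 1 = 1.207%
Juniper Lending: (1 + 0.019/52)^52 − 1 = 1.918%
The lowest effective annual rate is Prairie Lending at 1.207%.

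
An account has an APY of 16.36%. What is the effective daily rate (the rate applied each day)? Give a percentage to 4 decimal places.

0.0415%

The per-day rate i satisfies (1 + i)^365 = 1 + 0.1636.
i = 1.1636^(1/365) − 1 = 0.0004152 = 0.0415%.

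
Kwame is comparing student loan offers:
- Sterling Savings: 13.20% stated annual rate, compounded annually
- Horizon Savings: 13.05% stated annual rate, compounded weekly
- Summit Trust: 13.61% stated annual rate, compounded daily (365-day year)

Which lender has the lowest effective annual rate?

Sterling Savings

Sterling Savings: compounded annually, EAR = 13.200%
Horizon Savings: (1 + 0.1305/52)^52 − 1 = 13.921%
Summit Trust: (1 + 0.1361/365)^365 − 1 = 14.577%
The lowest effective annual rate is Sterling Savings at 13.200%.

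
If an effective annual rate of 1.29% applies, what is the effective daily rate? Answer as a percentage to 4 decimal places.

The per-day rate i satisfies (1 + i)^365 = 1 + 0.0129.
i = 1.0129^(1/365) − 1 = 0.0000351 = 0.0035%.

0.0035%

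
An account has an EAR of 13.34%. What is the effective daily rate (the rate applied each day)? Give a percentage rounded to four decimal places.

The per-day rate i satisfies (1 + i)^365 = 1 + 0.1334.
i = 1.1334^(1/365) − 1 = 0.0003431 = 0.0343%.

0.0343%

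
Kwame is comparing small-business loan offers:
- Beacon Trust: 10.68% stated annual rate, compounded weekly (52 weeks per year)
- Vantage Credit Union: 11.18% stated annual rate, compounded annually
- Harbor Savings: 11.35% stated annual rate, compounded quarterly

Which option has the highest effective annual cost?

Beacon Trust: (1 + 0.1068/52)^52 − 1 = 11.259%
Vantage Credit Union: compounded annually, EAR = 11.180%
Harbor Savings: (1 + 0.1135/4)^4 − 1 = 11.842%
The highest effective annual rate is Harbor Savings at 11.842%.

Harbor Savings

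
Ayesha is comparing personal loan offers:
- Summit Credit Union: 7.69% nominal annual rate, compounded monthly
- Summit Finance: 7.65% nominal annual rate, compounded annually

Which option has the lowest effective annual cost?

Summit Credit Union: (1 + 0.0769/12)^12 − 1 = 7.967%
Summit Finance: compounded annually, EAR = 7.650%
The lowest effective annual rate is Summit Finance at 7.650%.

Summit Finance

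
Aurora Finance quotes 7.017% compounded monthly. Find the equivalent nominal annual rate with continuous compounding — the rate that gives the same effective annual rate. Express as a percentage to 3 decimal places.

EAR = (1 + 0.07017/12)^12 − 1 = 0.072471.
Equivalent continuous rate: r = ln(1 + 0.072471) = 0.069966 = 6.997%.

6.997%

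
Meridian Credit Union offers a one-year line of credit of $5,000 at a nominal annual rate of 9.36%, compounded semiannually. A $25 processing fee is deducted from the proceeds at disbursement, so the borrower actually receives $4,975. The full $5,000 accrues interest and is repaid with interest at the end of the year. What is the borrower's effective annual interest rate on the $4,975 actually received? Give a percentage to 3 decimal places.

10.130%

Amount owed after one year: 5,000 × (1 + 0.0936/2)^2 = 5,000 × 1.095790 = $5,478.95.
Effective rate on net proceeds: 5,478.95 / 4,975 − 1 = 0.101297 = 10.130%.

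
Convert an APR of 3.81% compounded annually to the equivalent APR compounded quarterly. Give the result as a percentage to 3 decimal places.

3.757%

Compounded annually, EAR = nominal = 0.038100.
Solve (1 + r/4)^4 = 1.038100: r/4 = 1.038100^(1/4) − 1 = 0.009392, so r = 0.037567 = 3.757%.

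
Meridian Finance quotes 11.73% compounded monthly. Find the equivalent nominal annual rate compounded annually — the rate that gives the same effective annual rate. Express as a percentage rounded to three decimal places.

12.382%

EAR = (1 + 0.1173/12)^12 − 1 = 0.123816.
Compounded annually, the equivalent nominal rate is the EAR itself: 12.382%.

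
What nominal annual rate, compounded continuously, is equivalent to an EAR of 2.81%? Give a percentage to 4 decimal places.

2.7712%

Continuous: nominal r satisfies e^r − 1 = 0.0281.
r = ln(1 + 0.0281) = ln(1.0281) = 0.027712 = 2.7712%.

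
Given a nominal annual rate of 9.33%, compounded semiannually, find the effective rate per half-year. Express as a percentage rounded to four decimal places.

With a nominal annual rate compounded semiannually, the periodic rate is the nominal rate divided by 2.
i = 0.0933 / 2 = 0.0466500 = 4.6650%.

4.6650%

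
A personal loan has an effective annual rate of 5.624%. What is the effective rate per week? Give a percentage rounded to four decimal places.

The per-week rate i satisfies (1 + i)^52 = 1 + 0.05624.
i = 1.05624^(1/52) − 1 = 0.0010528 = 0.1053%.

0.1053%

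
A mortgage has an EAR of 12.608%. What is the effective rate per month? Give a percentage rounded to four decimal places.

0.9944%

The per-month rate i satisfies (1 + i)^12 = 1 + 0.12608.
i = 1.12608^(1/12) − 1 = 0.0099443 = 0.9944%.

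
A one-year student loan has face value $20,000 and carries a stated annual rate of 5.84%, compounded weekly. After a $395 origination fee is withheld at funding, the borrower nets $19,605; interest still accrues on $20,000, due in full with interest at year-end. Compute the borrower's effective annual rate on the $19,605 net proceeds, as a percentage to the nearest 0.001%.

Amount owed after one year: 20,000 × (1 + 0.0584/52)^52 = 20,000 × 1.060104 = $21,202.08.
Effective rate on net proceeds: 21,202.08 / 19,605 − 1 = 0.081463 = 8.146%.

8.146%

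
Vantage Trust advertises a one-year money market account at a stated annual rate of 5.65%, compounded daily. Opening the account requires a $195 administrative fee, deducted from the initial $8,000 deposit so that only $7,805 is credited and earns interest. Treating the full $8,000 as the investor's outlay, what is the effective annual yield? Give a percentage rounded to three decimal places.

Value after one year: 7,805 × (1 + 0.0565/365)^365 = 7,805 × 1.058122 = $8,258.64.
Effective yield on the $8,000 outlay: 8,258.64 / 8,000 − 1 = 0.032330 = 3.233%.

3.233%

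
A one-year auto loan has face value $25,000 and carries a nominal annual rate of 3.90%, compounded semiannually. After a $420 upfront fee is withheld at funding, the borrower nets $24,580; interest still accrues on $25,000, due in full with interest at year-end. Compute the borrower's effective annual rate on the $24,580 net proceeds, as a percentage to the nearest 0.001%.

5.714%

Amount owed after one year: 25,000 × (1 + 0.0390/2)^2 = 25,000 × 1.039380 = $25,984.51.
Effective rate on net proceeds: 25,984.51 / 24,580 − 1 = 0.057140 = 5.714%.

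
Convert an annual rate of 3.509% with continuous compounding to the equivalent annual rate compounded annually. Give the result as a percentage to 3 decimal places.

EAR under continuous compounding: e^0.03509 − 1 = 0.035713.
Compounded annually, the equivalent nominal rate is the EAR itself: 3.571%.

3.571%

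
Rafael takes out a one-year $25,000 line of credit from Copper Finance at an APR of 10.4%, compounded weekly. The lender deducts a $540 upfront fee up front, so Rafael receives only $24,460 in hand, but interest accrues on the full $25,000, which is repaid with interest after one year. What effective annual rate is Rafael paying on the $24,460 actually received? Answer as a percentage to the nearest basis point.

13.40%

Amount owed after one year: 25,000 × (1 + 0.104/52)^52 = 25,000 × 1.109485 = $27,737.13.
Effective rate on net proceeds: 27,737.13 / 24,460 − 1 = 0.133979 = 13.40%.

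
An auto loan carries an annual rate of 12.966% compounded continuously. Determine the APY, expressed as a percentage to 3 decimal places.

With continuous compounding, EAR = e^0.12966 − 1.
e^0.12966 = 1.138441, so EAR = 0.138441 = 13.844%.

13.844%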